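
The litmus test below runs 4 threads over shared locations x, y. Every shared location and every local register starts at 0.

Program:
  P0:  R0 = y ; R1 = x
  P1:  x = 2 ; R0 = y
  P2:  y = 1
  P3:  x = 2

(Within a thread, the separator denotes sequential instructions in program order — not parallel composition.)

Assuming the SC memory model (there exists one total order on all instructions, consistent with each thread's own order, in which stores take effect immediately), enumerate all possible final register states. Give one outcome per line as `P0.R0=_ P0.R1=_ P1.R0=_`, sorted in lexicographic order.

P0.R0=0 P0.R1=0 P1.R0=0
P0.R0=0 P0.R1=0 P1.R0=1
P0.R0=0 P0.R1=2 P1.R0=0
P0.R0=0 P0.R1=2 P1.R0=1
P0.R0=1 P0.R1=0 P1.R0=1
P0.R0=1 P0.R1=2 P1.R0=0
P0.R0=1 P0.R1=2 P1.R0=1

outcome vector order: (P0.R0,P0.R1,P1.R0)
|SC outcomes| = 7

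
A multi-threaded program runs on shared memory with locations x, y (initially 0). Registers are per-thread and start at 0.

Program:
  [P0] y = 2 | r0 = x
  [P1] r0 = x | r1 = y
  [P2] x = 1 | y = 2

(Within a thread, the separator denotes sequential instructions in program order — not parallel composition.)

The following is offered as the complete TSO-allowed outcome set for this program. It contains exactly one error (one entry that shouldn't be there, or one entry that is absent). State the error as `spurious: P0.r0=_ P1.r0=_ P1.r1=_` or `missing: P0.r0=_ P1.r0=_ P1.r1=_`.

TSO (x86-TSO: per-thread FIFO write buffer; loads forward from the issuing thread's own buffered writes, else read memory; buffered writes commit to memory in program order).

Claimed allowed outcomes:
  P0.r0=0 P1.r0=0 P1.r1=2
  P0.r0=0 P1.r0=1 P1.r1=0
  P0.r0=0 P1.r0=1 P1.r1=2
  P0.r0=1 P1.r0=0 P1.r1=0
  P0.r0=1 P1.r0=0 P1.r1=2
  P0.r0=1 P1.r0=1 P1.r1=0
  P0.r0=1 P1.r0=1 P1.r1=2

missing: P0.r0=0 P1.r0=0 P1.r1=0

outcome vector order: (P0.r0,P1.r0,P1.r1)
[TSO] allowed = {(0,0,0), (0,0,2), (0,1,0), (0,1,2), (1,0,0), (1,0,2), (1,1,0), (1,1,2)}
TSO∖claimed = {(0,0,0)}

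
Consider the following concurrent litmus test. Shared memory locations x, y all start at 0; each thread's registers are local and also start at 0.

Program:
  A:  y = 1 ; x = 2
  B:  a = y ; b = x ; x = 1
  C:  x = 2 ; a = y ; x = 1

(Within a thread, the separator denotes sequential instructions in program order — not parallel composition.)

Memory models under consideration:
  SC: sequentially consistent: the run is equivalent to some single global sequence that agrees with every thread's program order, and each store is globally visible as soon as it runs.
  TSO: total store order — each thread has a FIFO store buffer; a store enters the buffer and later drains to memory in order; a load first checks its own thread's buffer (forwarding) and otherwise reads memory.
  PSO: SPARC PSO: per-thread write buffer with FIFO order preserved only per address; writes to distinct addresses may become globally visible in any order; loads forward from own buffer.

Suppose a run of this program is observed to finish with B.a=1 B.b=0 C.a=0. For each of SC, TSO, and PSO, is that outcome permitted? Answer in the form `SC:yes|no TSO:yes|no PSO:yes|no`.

outcome vector order: (B.a,B.b,C.a)
[SC] allowed = {(0,0,0); (0,0,1); (0,1,0); (0,1,1); (0,2,0); (0,2,1); (1,0,1); (1,1,0); (1,1,1); (1,2,0); (1,2,1)}
[TSO] allowed = {(0,0,0); (0,0,1); (0,1,0); (0,1,1); (0,2,0); (0,2,1); (1,0,0); (1,0,1); (1,1,0); (1,1,1); (1,2,0); (1,2,1)}
[PSO] allowed = {(0,0,0); (0,0,1); (0,1,0); (0,1,1); (0,2,0); (0,2,1); (1,0,0); (1,0,1); (1,1,0); (1,1,1); (1,2,0); (1,2,1)}
target (1,0,0) ∈ {TSO,PSO}

SC:no TSO:yes PSO:yes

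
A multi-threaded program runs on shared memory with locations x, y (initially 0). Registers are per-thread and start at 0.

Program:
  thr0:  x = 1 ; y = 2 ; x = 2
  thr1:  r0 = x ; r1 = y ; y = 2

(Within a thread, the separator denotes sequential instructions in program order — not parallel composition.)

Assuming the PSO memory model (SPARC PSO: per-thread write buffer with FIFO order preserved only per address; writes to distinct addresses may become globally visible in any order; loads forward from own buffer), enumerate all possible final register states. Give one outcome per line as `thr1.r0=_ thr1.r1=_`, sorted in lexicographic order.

outcome vector order: (thr1.r0,thr1.r1)
|PSO outcomes| = 6

thr1.r0=0 thr1.r1=0
thr1.r0=0 thr1.r1=2
thr1.r0=1 thr1.r1=0
thr1.r0=1 thr1.r1=2
thr1.r0=2 thr1.r1=0
thr1.r0=2 thr1.r1=2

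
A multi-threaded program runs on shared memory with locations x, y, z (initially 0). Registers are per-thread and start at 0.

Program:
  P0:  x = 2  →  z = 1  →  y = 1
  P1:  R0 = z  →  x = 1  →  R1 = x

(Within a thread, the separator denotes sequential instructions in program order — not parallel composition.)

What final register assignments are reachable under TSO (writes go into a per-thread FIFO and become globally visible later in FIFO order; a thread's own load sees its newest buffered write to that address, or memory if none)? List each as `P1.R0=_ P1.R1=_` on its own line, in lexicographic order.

P1.R0=0 P1.R1=1
P1.R0=0 P1.R1=2
P1.R0=1 P1.R1=1

outcome vector order: (P1.R0,P1.R1)
|TSO outcomes| = 3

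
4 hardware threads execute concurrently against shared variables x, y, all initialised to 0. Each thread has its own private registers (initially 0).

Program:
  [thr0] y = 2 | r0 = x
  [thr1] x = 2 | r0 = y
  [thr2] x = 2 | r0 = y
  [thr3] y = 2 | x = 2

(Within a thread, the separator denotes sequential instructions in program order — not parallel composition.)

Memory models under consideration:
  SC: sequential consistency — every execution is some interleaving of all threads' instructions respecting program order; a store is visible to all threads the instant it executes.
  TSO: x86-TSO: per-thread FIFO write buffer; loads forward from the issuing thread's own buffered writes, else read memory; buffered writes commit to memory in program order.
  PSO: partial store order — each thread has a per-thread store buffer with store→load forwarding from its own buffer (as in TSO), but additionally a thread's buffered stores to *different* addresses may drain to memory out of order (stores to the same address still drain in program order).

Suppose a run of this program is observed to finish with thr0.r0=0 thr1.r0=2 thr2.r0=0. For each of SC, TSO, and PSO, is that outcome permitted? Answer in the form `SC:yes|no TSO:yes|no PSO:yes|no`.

outcome vector order: (thr0.r0,thr1.r0,thr2.r0)
SC (5): 022 200 202 220 222
TSO (8): 000 002 020 022 200 202 220 222
PSO (8): 000 002 020 022 200 202 220 222
target 020 ∈ {TSO,PSO}

SC:no TSO:yes PSO:yes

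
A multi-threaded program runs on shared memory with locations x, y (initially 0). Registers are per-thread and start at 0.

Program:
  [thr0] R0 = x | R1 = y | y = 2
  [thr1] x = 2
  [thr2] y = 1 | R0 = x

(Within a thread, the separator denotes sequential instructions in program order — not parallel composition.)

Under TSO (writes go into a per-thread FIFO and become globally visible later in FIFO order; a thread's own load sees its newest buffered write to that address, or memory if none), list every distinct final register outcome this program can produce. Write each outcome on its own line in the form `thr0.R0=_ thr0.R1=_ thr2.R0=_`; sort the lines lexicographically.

thr0.R0=0 thr0.R1=0 thr2.R0=0
thr0.R0=0 thr0.R1=0 thr2.R0=2
thr0.R0=0 thr0.R1=1 thr2.R0=0
thr0.R0=0 thr0.R1=1 thr2.R0=2
thr0.R0=2 thr0.R1=0 thr2.R0=0
thr0.R0=2 thr0.R1=0 thr2.R0=2
thr0.R0=2 thr0.R1=1 thr2.R0=0
thr0.R0=2 thr0.R1=1 thr2.R0=2

outcome vector order: (thr0.R0,thr0.R1,thr2.R0)
|TSO outcomes| = 8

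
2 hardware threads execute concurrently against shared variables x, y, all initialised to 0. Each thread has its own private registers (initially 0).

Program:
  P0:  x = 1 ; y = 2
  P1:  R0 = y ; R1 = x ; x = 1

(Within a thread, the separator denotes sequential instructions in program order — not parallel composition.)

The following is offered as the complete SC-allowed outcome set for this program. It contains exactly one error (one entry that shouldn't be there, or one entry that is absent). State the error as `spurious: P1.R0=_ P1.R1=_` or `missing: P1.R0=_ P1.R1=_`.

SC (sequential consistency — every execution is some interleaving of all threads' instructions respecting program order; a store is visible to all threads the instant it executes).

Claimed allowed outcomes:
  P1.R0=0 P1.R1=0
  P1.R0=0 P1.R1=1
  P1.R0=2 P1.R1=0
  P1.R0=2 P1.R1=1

outcome vector order: (P1.R0,P1.R1)
SC: 3 outcomes — {<0 0>; <0 1>; <2 1>}
claimed∖SC = {<2 0>}

spurious: P1.R0=2 P1.R1=0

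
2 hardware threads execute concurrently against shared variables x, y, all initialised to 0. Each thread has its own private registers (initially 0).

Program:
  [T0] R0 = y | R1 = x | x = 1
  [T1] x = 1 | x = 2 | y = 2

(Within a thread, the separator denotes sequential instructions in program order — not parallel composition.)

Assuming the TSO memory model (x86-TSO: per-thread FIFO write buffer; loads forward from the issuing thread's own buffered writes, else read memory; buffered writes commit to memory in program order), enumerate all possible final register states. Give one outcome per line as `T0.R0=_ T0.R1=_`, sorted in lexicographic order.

outcome vector order: (T0.R0,T0.R1)
|TSO outcomes| = 4

T0.R0=0 T0.R1=0
T0.R0=0 T0.R1=1
T0.R0=0 T0.R1=2
T0.R0=2 T0.R1=2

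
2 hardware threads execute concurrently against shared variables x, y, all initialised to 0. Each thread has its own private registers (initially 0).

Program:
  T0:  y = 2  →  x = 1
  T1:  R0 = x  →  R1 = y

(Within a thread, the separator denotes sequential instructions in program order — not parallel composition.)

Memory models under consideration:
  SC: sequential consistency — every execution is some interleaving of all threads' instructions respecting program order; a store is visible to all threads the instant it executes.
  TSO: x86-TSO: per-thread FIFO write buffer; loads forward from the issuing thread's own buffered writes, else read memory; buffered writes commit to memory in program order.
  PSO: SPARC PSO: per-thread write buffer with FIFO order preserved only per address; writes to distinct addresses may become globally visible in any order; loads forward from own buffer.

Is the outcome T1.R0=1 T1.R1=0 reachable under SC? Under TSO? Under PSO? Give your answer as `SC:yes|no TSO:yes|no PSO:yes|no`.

outcome vector order: (T1.R0,T1.R1)
under SC → 0/0; 0/2; 1/2
under TSO → 0/0; 0/2; 1/2
under PSO → 0/0; 0/2; 1/0; 1/2
target 1/0 ∈ {PSO}

SC:no TSO:no PSO:yes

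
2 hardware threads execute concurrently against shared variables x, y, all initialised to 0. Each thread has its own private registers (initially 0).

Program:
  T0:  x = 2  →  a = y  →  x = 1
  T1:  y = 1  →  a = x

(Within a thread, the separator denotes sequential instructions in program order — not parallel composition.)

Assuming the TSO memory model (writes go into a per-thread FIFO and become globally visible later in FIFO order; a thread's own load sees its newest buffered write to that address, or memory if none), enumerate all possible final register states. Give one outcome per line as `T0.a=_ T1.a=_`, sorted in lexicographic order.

T0.a=0 T1.a=0
T0.a=0 T1.a=1
T0.a=0 T1.a=2
T0.a=1 T1.a=0
T0.a=1 T1.a=1
T0.a=1 T1.a=2

outcome vector order: (T0.a,T1.a)
|TSO outcomes| = 6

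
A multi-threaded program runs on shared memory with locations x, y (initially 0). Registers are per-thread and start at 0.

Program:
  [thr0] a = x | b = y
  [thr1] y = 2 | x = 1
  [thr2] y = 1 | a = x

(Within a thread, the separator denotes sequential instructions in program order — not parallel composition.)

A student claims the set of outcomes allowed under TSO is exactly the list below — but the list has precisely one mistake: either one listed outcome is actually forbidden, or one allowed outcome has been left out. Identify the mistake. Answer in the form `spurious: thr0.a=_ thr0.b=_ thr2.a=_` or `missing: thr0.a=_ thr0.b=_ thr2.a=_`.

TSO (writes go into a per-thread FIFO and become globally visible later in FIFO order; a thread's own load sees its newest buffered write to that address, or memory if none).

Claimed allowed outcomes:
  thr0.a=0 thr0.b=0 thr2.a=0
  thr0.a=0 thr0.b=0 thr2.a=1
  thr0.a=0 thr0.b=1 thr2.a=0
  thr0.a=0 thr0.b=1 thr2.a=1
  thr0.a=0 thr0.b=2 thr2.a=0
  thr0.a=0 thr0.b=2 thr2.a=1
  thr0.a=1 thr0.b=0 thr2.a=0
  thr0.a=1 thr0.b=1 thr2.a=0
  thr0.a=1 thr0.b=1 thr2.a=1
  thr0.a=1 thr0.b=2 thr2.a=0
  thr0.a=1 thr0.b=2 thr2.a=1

spurious: thr0.a=1 thr0.b=0 thr2.a=0

outcome vector order: (thr0.a,thr0.b,thr2.a)
TSO: 10 outcomes — {(0,0,0), (0,0,1), (0,1,0), (0,1,1), (0,2,0), (0,2,1), (1,1,0), (1,1,1), (1,2,0), (1,2,1)}
claimed∖TSO = {(1,0,0)}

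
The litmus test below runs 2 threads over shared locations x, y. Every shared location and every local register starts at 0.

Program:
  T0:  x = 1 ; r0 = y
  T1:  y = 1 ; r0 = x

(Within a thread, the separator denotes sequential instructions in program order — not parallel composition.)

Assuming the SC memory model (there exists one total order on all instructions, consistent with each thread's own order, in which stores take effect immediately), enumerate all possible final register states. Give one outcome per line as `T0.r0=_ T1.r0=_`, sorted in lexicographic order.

outcome vector order: (T0.r0,T1.r0)
|SC outcomes| = 3

T0.r0=0 T1.r0=1
T0.r0=1 T1.r0=0
T0.r0=1 T1.r0=1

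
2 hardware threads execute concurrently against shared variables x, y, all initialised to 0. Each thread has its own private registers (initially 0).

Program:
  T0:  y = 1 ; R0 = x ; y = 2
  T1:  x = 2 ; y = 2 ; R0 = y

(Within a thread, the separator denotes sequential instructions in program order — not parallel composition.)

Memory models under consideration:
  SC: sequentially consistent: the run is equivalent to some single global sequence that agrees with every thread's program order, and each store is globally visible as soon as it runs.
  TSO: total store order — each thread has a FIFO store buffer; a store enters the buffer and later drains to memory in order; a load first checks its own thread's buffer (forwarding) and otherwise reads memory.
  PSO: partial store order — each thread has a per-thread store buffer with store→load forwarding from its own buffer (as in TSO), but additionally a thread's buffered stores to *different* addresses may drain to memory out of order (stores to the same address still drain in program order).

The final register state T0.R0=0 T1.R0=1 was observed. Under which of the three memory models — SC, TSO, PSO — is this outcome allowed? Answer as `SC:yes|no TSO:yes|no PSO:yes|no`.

SC:no TSO:yes PSO:yes

outcome vector order: (T0.R0,T1.R0)
SC: 3 outcomes — {0/2; 2/1; 2/2}
TSO: 4 outcomes — {0/1; 0/2; 2/1; 2/2}
PSO: 4 outcomes — {0/1; 0/2; 2/1; 2/2}
target 0/1 ∈ {TSO,PSO}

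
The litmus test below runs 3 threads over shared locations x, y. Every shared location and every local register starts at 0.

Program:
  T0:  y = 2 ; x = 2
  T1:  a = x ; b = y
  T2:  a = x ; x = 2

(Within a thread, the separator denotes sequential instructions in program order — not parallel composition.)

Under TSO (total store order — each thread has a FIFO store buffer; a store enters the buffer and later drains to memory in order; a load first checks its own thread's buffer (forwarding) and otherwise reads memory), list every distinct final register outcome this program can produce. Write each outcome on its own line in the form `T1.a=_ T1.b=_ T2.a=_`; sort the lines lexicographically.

T1.a=0 T1.b=0 T2.a=0
T1.a=0 T1.b=0 T2.a=2
T1.a=0 T1.b=2 T2.a=0
T1.a=0 T1.b=2 T2.a=2
T1.a=2 T1.b=0 T2.a=0
T1.a=2 T1.b=2 T2.a=0
T1.a=2 T1.b=2 T2.a=2

outcome vector order: (T1.a,T1.b,T2.a)
|TSO outcomes| = 7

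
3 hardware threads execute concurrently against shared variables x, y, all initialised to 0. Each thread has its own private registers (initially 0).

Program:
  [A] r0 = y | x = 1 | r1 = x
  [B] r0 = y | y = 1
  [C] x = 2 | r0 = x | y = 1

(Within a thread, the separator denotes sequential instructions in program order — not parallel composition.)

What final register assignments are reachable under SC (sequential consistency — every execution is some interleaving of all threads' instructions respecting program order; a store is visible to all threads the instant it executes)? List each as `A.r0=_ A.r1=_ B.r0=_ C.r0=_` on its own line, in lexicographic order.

A.r0=0 A.r1=1 B.r0=0 C.r0=1
A.r0=0 A.r1=1 B.r0=0 C.r0=2
A.r0=0 A.r1=1 B.r0=1 C.r0=1
A.r0=0 A.r1=1 B.r0=1 C.r0=2
A.r0=0 A.r1=2 B.r0=0 C.r0=2
A.r0=0 A.r1=2 B.r0=1 C.r0=2
A.r0=1 A.r1=1 B.r0=0 C.r0=1
A.r0=1 A.r1=1 B.r0=0 C.r0=2
A.r0=1 A.r1=1 B.r0=1 C.r0=2
A.r0=1 A.r1=2 B.r0=0 C.r0=2

outcome vector order: (A.r0,A.r1,B.r0,C.r0)
|SC outcomes| = 10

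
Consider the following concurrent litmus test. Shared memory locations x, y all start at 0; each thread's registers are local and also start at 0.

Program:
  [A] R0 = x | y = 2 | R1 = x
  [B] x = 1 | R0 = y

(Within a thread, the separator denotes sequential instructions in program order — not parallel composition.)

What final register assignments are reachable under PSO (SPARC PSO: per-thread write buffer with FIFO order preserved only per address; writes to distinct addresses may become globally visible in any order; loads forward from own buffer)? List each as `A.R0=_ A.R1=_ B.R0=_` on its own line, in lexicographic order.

A.R0=0 A.R1=0 B.R0=0
A.R0=0 A.R1=0 B.R0=2
A.R0=0 A.R1=1 B.R0=0
A.R0=0 A.R1=1 B.R0=2
A.R0=1 A.R1=1 B.R0=0
A.R0=1 A.R1=1 B.R0=2

outcome vector order: (A.R0,A.R1,B.R0)
|PSO outcomes| = 6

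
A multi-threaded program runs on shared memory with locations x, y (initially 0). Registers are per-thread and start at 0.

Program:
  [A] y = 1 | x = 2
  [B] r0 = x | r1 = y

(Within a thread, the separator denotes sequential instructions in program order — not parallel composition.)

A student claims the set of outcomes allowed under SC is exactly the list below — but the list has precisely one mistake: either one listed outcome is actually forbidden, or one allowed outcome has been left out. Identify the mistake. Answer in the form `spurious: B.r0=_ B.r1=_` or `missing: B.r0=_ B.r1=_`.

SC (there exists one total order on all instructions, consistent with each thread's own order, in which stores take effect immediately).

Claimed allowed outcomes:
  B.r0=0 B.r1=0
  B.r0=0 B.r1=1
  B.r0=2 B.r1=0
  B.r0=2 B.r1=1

outcome vector order: (B.r0,B.r1)
SC (3): 0/0 0/1 2/1
claimed∖SC = {2/0}

spurious: B.r0=2 B.r1=0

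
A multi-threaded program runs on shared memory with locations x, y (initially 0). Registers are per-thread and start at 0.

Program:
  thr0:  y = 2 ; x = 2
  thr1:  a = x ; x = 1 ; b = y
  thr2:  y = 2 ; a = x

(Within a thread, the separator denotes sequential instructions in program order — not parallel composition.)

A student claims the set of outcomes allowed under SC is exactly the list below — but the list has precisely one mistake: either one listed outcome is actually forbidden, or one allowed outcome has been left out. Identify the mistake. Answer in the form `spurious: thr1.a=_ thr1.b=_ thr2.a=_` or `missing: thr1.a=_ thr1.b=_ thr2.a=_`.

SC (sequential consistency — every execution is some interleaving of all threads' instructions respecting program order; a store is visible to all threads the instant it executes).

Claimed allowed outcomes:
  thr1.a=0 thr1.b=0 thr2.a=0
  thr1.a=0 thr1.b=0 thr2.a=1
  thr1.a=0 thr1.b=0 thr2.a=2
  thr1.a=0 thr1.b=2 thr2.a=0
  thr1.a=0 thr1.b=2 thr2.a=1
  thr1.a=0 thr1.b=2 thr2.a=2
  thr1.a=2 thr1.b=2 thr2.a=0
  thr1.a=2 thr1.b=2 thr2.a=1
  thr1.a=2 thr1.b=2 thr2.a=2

outcome vector order: (thr1.a,thr1.b,thr2.a)
SC (8): (0,0,1); (0,0,2); (0,2,0); (0,2,1); (0,2,2); (2,2,0); (2,2,1); (2,2,2)
claimed∖SC = {(0,0,0)}

spurious: thr1.a=0 thr1.b=0 thr2.a=0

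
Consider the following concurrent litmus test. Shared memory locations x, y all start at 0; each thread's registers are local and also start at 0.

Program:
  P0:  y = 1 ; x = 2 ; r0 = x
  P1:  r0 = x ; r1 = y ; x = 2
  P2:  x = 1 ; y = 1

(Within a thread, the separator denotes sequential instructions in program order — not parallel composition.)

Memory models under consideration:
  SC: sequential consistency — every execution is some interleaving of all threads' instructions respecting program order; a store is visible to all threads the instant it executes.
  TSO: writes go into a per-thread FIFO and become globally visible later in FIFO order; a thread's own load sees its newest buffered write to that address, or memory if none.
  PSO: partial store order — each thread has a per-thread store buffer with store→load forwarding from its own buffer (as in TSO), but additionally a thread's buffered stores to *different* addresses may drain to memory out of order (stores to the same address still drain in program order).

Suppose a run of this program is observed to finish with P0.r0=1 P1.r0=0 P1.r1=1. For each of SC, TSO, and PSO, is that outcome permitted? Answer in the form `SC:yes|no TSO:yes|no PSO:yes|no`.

SC:yes TSO:yes PSO:yes

outcome vector order: (P0.r0,P1.r0,P1.r1)
under SC → 100 101 111 121 200 201 210 211 221
under TSO → 100 101 111 121 200 201 210 211 221
under PSO → 100 101 110 111 120 121 200 201 210 211 220 221
target 101 ∈ {SC,TSO,PSO}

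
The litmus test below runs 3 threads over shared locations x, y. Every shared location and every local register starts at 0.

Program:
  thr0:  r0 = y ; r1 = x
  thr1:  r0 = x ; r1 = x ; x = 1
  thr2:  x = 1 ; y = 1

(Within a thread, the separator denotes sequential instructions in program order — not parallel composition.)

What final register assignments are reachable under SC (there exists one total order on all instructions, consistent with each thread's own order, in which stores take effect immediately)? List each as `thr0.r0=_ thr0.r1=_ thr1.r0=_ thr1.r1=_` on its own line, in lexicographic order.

thr0.r0=0 thr0.r1=0 thr1.r0=0 thr1.r1=0
thr0.r0=0 thr0.r1=0 thr1.r0=0 thr1.r1=1
thr0.r0=0 thr0.r1=0 thr1.r0=1 thr1.r1=1
thr0.r0=0 thr0.r1=1 thr1.r0=0 thr1.r1=0
thr0.r0=0 thr0.r1=1 thr1.r0=0 thr1.r1=1
thr0.r0=0 thr0.r1=1 thr1.r0=1 thr1.r1=1
thr0.r0=1 thr0.r1=1 thr1.r0=0 thr1.r1=0
thr0.r0=1 thr0.r1=1 thr1.r0=0 thr1.r1=1
thr0.r0=1 thr0.r1=1 thr1.r0=1 thr1.r1=1

outcome vector order: (thr0.r0,thr0.r1,thr1.r0,thr1.r1)
|SC outcomes| = 9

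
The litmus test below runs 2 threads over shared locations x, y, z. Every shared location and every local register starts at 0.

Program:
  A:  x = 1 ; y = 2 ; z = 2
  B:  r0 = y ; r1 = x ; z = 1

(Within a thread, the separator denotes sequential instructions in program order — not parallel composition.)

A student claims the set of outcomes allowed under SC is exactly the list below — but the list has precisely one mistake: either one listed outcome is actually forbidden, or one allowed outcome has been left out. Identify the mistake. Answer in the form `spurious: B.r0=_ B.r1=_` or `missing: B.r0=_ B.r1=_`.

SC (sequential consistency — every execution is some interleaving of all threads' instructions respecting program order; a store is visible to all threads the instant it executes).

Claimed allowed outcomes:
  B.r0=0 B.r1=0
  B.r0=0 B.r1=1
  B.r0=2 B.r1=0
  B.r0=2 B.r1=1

outcome vector order: (B.r0,B.r1)
SC: 3 outcomes — {0/0 0/1 2/1}
claimed∖SC = {2/0}

spurious: B.r0=2 B.r1=0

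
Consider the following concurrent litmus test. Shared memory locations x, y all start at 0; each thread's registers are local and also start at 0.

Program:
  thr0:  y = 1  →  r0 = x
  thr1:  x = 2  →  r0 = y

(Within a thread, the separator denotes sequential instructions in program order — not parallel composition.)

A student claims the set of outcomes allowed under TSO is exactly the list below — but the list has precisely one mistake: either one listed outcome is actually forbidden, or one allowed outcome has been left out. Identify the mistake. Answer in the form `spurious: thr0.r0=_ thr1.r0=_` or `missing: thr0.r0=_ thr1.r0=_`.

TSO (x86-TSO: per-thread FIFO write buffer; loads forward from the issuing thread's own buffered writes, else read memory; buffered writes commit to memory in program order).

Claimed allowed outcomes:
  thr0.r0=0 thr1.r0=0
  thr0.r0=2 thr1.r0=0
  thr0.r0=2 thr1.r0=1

outcome vector order: (thr0.r0,thr1.r0)
under TSO → <0 0>, <0 1>, <2 0>, <2 1>
TSO∖claimed = {<0 1>}

missing: thr0.r0=0 thr1.r0=1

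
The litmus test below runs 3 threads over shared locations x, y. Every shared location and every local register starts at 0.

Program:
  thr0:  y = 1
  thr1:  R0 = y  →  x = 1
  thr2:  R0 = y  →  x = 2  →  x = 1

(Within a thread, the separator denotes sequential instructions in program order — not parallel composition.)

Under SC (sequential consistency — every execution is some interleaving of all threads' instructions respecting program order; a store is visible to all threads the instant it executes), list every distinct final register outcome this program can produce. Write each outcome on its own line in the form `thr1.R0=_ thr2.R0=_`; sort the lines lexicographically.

thr1.R0=0 thr2.R0=0
thr1.R0=0 thr2.R0=1
thr1.R0=1 thr2.R0=0
thr1.R0=1 thr2.R0=1

outcome vector order: (thr1.R0,thr2.R0)
|SC outcomes| = 4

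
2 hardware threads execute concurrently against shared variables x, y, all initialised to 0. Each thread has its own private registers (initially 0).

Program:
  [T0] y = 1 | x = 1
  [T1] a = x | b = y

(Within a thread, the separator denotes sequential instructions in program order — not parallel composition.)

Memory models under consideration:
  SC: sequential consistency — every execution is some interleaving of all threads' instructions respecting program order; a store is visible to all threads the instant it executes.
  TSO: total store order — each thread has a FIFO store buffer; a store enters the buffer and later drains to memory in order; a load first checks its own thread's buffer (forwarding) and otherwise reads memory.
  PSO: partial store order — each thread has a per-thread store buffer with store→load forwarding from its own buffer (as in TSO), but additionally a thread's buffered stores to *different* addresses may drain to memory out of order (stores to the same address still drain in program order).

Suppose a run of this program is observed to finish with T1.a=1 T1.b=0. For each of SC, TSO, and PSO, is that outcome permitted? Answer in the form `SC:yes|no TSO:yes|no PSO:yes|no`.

SC:no TSO:no PSO:yes

outcome vector order: (T1.a,T1.b)
SC: 3 outcomes — {00 01 11}
TSO: 3 outcomes — {00 01 11}
PSO: 4 outcomes — {00 01 10 11}
target 10 ∈ {PSO}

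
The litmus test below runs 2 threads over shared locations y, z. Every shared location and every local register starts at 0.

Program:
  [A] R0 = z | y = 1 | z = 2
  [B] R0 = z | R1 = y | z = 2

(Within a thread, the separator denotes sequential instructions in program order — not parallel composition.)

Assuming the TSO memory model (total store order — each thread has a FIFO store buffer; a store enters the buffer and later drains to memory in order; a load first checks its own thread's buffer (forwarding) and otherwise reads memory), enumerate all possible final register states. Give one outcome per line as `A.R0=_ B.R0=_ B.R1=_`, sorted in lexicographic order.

A.R0=0 B.R0=0 B.R1=0
A.R0=0 B.R0=0 B.R1=1
A.R0=0 B.R0=2 B.R1=1
A.R0=2 B.R0=0 B.R1=0

outcome vector order: (A.R0,B.R0,B.R1)
|TSO outcomes| = 4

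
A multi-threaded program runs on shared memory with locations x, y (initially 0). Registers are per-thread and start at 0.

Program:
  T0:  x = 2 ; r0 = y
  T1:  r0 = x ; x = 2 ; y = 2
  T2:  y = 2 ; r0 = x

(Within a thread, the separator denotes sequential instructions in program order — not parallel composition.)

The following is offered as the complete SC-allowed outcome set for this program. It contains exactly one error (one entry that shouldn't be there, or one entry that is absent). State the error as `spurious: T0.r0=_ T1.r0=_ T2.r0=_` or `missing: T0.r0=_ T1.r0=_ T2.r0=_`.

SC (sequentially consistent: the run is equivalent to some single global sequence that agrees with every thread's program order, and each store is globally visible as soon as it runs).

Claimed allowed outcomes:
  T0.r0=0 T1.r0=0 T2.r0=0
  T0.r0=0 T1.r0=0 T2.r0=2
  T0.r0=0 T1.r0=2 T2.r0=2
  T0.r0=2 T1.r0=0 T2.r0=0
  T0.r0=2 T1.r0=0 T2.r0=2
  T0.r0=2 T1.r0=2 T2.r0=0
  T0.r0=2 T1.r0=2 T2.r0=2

spurious: T0.r0=0 T1.r0=0 T2.r0=0

outcome vector order: (T0.r0,T1.r0,T2.r0)
under SC → 0/0/2; 0/2/2; 2/0/0; 2/0/2; 2/2/0; 2/2/2
claimed∖SC = {0/0/0}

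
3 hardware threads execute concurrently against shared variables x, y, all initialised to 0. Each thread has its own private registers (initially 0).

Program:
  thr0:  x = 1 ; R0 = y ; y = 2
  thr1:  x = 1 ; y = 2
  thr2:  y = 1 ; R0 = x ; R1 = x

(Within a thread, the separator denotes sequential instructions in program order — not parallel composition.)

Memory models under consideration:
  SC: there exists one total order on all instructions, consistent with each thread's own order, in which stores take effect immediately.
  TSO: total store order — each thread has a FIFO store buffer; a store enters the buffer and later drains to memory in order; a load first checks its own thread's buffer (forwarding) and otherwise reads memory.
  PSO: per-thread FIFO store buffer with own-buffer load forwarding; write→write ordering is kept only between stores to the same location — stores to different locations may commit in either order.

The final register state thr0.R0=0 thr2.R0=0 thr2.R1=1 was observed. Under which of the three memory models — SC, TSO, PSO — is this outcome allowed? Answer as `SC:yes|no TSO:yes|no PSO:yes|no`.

outcome vector order: (thr0.R0,thr2.R0,thr2.R1)
under SC → 011, 100, 101, 111, 200, 201, 211
under TSO → 000, 001, 011, 100, 101, 111, 200, 201, 211
under PSO → 000, 001, 011, 100, 101, 111, 200, 201, 211
target 001 ∈ {TSO,PSO}

SC:no TSO:yes PSO:yes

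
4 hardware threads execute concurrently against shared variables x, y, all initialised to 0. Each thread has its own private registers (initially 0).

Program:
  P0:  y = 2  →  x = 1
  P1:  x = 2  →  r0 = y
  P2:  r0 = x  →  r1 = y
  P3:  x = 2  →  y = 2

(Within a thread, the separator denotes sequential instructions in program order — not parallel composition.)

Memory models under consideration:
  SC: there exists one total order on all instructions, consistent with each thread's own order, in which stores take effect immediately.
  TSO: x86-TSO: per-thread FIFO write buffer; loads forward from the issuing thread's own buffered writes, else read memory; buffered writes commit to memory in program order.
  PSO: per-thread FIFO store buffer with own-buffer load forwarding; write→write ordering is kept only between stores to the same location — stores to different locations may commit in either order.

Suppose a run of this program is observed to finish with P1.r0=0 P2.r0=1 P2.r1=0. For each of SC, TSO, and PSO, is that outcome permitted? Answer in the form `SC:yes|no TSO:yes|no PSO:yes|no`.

outcome vector order: (P1.r0,P2.r0,P2.r1)
SC: 10 outcomes — {0/0/0; 0/0/2; 0/1/2; 0/2/0; 0/2/2; 2/0/0; 2/0/2; 2/1/2; 2/2/0; 2/2/2}
TSO: 10 outcomes — {0/0/0; 0/0/2; 0/1/2; 0/2/0; 0/2/2; 2/0/0; 2/0/2; 2/1/2; 2/2/0; 2/2/2}
PSO: 12 outcomes — {0/0/0; 0/0/2; 0/1/0; 0/1/2; 0/2/0; 0/2/2; 2/0/0; 2/0/2; 2/1/0; 2/1/2; 2/2/0; 2/2/2}
target 0/1/0 ∈ {PSO}

SC:no TSO:no PSO:yes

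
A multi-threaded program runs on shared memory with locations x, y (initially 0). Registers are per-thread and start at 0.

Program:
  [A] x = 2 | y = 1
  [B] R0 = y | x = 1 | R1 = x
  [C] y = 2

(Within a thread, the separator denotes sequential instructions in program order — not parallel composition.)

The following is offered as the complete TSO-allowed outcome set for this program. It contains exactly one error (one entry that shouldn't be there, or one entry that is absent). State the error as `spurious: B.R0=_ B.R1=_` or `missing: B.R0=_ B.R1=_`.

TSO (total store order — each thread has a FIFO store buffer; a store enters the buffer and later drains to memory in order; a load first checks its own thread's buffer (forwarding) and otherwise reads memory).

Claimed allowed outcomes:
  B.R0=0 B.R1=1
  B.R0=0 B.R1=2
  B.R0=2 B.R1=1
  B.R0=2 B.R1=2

outcome vector order: (B.R0,B.R1)
[TSO] allowed = {01 02 11 21 22}
TSO∖claimed = {11}

missing: B.R0=1 B.R1=1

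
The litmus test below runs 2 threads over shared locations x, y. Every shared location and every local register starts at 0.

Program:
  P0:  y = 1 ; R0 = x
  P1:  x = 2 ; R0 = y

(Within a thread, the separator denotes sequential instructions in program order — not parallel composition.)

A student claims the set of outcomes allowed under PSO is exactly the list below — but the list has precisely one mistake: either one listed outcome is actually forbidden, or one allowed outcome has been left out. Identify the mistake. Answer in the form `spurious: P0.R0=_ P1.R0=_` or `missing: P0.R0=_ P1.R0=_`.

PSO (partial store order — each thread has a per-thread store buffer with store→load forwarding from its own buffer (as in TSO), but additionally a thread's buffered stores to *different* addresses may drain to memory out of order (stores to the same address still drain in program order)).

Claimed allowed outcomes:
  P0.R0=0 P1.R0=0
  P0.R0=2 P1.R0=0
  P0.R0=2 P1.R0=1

missing: P0.R0=0 P1.R0=1

outcome vector order: (P0.R0,P1.R0)
[PSO] allowed = {00 01 20 21}
PSO∖claimed = {01}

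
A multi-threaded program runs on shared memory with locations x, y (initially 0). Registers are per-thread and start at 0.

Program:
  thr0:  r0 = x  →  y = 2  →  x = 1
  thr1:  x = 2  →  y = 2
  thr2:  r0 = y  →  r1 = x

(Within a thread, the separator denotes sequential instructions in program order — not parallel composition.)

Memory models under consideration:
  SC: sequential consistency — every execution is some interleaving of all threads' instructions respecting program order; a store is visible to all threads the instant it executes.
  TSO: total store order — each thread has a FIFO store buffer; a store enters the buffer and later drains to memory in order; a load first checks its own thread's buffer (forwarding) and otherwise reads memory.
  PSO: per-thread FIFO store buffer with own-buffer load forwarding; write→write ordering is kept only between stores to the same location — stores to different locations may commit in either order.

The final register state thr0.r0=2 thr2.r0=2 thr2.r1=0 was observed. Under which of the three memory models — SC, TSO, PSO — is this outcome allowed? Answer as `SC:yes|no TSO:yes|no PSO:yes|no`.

SC:no TSO:no PSO:yes

outcome vector order: (thr0.r0,thr2.r0,thr2.r1)
[SC] allowed = {<0 0 0>; <0 0 1>; <0 0 2>; <0 2 0>; <0 2 1>; <0 2 2>; <2 0 0>; <2 0 1>; <2 0 2>; <2 2 1>; <2 2 2>}
[TSO] allowed = {<0 0 0>; <0 0 1>; <0 0 2>; <0 2 0>; <0 2 1>; <0 2 2>; <2 0 0>; <2 0 1>; <2 0 2>; <2 2 1>; <2 2 2>}
[PSO] allowed = {<0 0 0>; <0 0 1>; <0 0 2>; <0 2 0>; <0 2 1>; <0 2 2>; <2 0 0>; <2 0 1>; <2 0 2>; <2 2 0>; <2 2 1>; <2 2 2>}
target <2 2 0> ∈ {PSO}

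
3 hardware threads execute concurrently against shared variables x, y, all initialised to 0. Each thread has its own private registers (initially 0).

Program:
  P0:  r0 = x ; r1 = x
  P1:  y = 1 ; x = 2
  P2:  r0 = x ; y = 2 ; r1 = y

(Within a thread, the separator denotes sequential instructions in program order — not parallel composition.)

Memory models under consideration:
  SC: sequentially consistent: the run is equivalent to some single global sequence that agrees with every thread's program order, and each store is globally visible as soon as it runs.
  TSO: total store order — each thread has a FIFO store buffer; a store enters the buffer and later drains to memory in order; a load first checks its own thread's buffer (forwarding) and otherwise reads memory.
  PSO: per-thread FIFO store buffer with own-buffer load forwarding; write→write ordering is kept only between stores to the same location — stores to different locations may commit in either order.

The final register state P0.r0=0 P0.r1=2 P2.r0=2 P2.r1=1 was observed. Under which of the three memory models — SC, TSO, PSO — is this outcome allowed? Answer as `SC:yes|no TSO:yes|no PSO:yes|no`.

outcome vector order: (P0.r0,P0.r1,P2.r0,P2.r1)
under SC → 0/0/0/1 0/0/0/2 0/0/2/2 0/2/0/1 0/2/0/2 0/2/2/2 2/2/0/1 2/2/0/2 2/2/2/2
under TSO → 0/0/0/1 0/0/0/2 0/0/2/2 0/2/0/1 0/2/0/2 0/2/2/2 2/2/0/1 2/2/0/2 2/2/2/2
under PSO → 0/0/0/1 0/0/0/2 0/0/2/1 0/0/2/2 0/2/0/1 0/2/0/2 0/2/2/1 0/2/2/2 2/2/0/1 2/2/0/2 2/2/2/1 2/2/2/2
target 0/2/2/1 ∈ {PSO}

SC:no TSO:no PSO:yes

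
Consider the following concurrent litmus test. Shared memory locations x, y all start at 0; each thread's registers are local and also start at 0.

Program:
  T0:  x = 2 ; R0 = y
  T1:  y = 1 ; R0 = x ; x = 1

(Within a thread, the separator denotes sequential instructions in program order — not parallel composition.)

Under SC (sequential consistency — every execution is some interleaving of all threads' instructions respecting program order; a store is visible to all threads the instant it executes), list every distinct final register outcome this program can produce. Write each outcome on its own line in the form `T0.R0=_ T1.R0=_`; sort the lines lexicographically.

T0.R0=0 T1.R0=2
T0.R0=1 T1.R0=0
T0.R0=1 T1.R0=2

outcome vector order: (T0.R0,T1.R0)
|SC outcomes| = 3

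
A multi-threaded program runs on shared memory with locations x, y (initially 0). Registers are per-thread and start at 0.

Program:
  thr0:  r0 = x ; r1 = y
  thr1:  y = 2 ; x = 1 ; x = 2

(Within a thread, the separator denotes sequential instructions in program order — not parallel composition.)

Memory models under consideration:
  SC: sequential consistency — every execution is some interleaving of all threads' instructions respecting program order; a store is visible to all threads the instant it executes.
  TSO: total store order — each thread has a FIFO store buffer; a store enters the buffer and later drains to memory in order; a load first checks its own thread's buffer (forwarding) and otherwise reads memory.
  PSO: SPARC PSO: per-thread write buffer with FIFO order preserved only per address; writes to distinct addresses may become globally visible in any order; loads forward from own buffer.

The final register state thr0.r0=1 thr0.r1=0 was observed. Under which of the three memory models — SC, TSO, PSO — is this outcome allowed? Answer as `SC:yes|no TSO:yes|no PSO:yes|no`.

SC:no TSO:no PSO:yes

outcome vector order: (thr0.r0,thr0.r1)
SC (4): <0 0>, <0 2>, <1 2>, <2 2>
TSO (4): <0 0>, <0 2>, <1 2>, <2 2>
PSO (6): <0 0>, <0 2>, <1 0>, <1 2>, <2 0>, <2 2>
target <1 0> ∈ {PSO}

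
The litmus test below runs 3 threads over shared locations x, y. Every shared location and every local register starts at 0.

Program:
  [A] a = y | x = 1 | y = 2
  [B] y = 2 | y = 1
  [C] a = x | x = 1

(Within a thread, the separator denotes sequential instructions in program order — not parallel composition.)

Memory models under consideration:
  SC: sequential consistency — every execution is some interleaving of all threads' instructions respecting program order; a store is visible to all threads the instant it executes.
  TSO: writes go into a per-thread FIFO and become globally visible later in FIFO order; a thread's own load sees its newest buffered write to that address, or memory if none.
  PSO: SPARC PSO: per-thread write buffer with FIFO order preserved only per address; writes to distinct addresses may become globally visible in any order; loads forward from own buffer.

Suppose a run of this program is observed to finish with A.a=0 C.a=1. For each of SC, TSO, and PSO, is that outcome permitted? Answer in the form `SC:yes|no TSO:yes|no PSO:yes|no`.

outcome vector order: (A.a,C.a)
[SC] allowed = {<0 0>, <0 1>, <1 0>, <1 1>, <2 0>, <2 1>}
[TSO] allowed = {<0 0>, <0 1>, <1 0>, <1 1>, <2 0>, <2 1>}
[PSO] allowed = {<0 0>, <0 1>, <1 0>, <1 1>, <2 0>, <2 1>}
target <0 1> ∈ {SC,TSO,PSO}

SC:yes TSO:yes PSO:yes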